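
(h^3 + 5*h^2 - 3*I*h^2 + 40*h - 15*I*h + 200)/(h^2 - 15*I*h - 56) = (h^2 + 5*h*(1 + I) + 25*I)/(h - 7*I)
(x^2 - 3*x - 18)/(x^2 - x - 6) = (-x^2 + 3*x + 18)/(-x^2 + x + 6)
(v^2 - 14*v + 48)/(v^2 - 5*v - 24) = (v - 6)/(v + 3)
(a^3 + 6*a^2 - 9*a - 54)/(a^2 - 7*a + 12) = (a^2 + 9*a + 18)/(a - 4)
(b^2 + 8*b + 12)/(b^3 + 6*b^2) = (b + 2)/b^2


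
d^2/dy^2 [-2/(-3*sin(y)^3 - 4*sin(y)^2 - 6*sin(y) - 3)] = 2*(-81*sin(y)^6 - 132*sin(y)^5 + 8*sin(y)^4 + 201*sin(y)^3 + 216*sin(y)^2 + 108*sin(y) + 48)/(3*sin(y)^3 + 4*sin(y)^2 + 6*sin(y) + 3)^3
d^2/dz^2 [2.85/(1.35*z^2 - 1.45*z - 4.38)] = (10.38825*z^2 - 11.15775*z - 2.85*(2.7*z - 1.45)*(5.4*z - 2.9) - 33.7041)/(-1.35*z^2 + 1.45*z + 4.38)^3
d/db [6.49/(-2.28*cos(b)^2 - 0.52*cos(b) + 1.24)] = -(29.5944*cos(b) + 3.3748)*sin(b)/(2.28*cos(b)^2 + 0.52*cos(b) - 1.24)^2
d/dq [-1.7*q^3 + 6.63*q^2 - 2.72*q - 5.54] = -5.1*q^2 + 13.26*q - 2.72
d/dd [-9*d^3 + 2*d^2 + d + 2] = -27*d^2 + 4*d + 1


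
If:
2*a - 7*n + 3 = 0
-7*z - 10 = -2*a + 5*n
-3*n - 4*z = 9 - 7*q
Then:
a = 49*z/4 + 85/4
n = 7*z/2 + 13/2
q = 29*z/14 + 57/14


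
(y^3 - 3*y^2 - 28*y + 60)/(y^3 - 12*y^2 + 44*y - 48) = (y + 5)/(y - 4)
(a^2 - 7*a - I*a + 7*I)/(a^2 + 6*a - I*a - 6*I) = (a - 7)/(a + 6)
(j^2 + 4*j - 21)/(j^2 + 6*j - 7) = (j - 3)/(j - 1)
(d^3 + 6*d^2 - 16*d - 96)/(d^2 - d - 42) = (d^2 - 16)/(d - 7)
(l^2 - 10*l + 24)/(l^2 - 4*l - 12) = (l - 4)/(l + 2)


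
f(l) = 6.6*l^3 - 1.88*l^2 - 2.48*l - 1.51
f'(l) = 19.8*l^2 - 3.76*l - 2.48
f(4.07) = 402.22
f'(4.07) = 310.20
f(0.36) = -2.34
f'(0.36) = -1.27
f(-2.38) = -95.23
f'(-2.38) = 118.62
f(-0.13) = -1.23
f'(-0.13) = -1.66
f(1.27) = 5.83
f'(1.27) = 24.68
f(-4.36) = -573.46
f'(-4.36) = 390.30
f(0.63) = -2.17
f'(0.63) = 3.01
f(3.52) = 254.32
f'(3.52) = 229.61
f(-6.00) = -1479.91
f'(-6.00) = 732.88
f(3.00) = 152.33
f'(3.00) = 164.44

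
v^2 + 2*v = v*(v + 2)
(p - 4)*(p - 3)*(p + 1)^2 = p^4 - 5*p^3 - p^2 + 17*p + 12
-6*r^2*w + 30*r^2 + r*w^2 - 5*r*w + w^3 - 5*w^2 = (-2*r + w)*(3*r + w)*(w - 5)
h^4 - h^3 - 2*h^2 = h^2*(h - 2)*(h + 1)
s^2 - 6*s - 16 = (s - 8)*(s + 2)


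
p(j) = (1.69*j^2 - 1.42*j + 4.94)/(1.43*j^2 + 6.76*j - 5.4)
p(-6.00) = 13.46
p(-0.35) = -0.74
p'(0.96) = -7.66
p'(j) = (-2.86*j - 6.76)*(1.69*j^2 - 1.42*j + 4.94)/(1.43*j^2 + 6.76*j - 5.4)^2 + (3.38*j - 1.42)/(1.43*j^2 + 6.76*j - 5.4)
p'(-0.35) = -0.22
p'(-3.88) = 2.96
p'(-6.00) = 21.43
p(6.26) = 0.67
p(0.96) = 2.13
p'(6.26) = 0.03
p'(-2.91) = 1.09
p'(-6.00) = 21.43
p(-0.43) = -0.73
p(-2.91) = -1.80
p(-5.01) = -16.14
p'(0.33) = -3.85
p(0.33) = -1.54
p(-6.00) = 13.46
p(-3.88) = -3.55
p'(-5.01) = 41.65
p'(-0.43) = -0.14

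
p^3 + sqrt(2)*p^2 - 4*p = p*(p - sqrt(2))*(p + 2*sqrt(2))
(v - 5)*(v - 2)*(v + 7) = v^3 - 39*v + 70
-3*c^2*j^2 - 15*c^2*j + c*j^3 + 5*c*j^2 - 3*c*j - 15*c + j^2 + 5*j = (-3*c + j)*(j + 5)*(c*j + 1)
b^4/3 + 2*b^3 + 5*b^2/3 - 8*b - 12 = (b/3 + 1)*(b - 2)*(b + 2)*(b + 3)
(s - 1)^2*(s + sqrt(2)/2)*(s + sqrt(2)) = s^4 - 2*s^3 + 3*sqrt(2)*s^3/2 - 3*sqrt(2)*s^2 + 2*s^2 - 2*s + 3*sqrt(2)*s/2 + 1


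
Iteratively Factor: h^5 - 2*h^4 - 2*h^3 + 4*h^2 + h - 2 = (h + 1)*(h^4 - 3*h^3 + h^2 + 3*h - 2) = (h - 2)*(h + 1)*(h^3 - h^2 - h + 1) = (h - 2)*(h - 1)*(h + 1)*(h^2 - 1) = (h - 2)*(h - 1)^2*(h + 1)*(h + 1)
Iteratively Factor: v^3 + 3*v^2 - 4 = (v + 2)*(v^2 + v - 2) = (v + 2)^2*(v - 1)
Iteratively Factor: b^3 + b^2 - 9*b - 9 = (b - 3)*(b^2 + 4*b + 3) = (b - 3)*(b + 3)*(b + 1)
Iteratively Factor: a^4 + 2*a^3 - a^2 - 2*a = (a - 1)*(a^3 + 3*a^2 + 2*a) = (a - 1)*(a + 2)*(a^2 + a) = (a - 1)*(a + 1)*(a + 2)*(a)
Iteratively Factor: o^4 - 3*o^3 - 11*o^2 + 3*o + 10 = (o - 1)*(o^3 - 2*o^2 - 13*o - 10) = (o - 1)*(o + 1)*(o^2 - 3*o - 10) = (o - 1)*(o + 1)*(o + 2)*(o - 5)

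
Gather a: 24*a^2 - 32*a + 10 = 24*a^2 - 32*a + 10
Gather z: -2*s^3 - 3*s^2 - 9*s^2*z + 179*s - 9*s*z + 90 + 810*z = -2*s^3 - 3*s^2 + 179*s + z*(-9*s^2 - 9*s + 810) + 90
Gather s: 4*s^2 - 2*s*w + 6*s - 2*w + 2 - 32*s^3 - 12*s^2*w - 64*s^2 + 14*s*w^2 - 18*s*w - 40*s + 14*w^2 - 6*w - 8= -32*s^3 + s^2*(-12*w - 60) + s*(14*w^2 - 20*w - 34) + 14*w^2 - 8*w - 6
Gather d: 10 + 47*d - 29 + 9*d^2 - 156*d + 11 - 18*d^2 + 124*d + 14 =-9*d^2 + 15*d + 6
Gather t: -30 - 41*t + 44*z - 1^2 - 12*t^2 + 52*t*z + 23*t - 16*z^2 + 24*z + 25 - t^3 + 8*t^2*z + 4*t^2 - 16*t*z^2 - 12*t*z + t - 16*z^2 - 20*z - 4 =-t^3 + t^2*(8*z - 8) + t*(-16*z^2 + 40*z - 17) - 32*z^2 + 48*z - 10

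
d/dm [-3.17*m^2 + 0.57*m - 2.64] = 0.57 - 6.34*m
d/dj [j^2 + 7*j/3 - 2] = 2*j + 7/3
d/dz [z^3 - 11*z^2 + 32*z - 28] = 3*z^2 - 22*z + 32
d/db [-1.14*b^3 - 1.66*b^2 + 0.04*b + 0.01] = -3.42*b^2 - 3.32*b + 0.04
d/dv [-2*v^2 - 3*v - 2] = -4*v - 3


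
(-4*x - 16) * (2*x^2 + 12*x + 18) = -8*x^3 - 80*x^2 - 264*x - 288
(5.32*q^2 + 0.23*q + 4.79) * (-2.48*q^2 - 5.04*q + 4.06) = -13.1936*q^4 - 27.3832*q^3 + 8.5608*q^2 - 23.2078*q + 19.4474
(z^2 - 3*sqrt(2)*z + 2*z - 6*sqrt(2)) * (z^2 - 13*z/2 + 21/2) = z^4 - 9*z^3/2 - 3*sqrt(2)*z^3 - 5*z^2/2 + 27*sqrt(2)*z^2/2 + 15*sqrt(2)*z/2 + 21*z - 63*sqrt(2)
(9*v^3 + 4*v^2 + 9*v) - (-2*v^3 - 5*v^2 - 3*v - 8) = 11*v^3 + 9*v^2 + 12*v + 8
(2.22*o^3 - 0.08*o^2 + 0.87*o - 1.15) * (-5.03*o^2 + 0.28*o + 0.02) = -11.1666*o^5 + 1.024*o^4 - 4.3541*o^3 + 6.0265*o^2 - 0.3046*o - 0.023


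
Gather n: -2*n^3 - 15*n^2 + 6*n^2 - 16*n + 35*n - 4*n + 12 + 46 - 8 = -2*n^3 - 9*n^2 + 15*n + 50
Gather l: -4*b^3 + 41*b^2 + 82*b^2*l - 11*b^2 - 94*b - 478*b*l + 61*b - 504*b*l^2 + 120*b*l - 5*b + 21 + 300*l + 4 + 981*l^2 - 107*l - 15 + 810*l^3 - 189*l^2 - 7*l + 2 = -4*b^3 + 30*b^2 - 38*b + 810*l^3 + l^2*(792 - 504*b) + l*(82*b^2 - 358*b + 186) + 12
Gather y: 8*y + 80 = 8*y + 80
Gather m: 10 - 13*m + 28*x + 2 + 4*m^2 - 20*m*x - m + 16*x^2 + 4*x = 4*m^2 + m*(-20*x - 14) + 16*x^2 + 32*x + 12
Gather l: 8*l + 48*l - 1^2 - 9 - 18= 56*l - 28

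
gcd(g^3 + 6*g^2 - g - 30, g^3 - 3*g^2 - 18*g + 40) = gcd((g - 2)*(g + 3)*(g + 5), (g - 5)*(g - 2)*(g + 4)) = g - 2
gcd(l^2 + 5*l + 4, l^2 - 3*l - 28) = l + 4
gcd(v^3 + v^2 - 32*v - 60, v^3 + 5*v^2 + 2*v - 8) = v + 2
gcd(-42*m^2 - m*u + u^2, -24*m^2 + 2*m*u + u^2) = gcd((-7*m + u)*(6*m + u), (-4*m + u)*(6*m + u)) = 6*m + u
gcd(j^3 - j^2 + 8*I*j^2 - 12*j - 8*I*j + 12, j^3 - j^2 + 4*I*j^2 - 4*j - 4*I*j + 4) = j^2 + j*(-1 + 2*I) - 2*I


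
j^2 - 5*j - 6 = (j - 6)*(j + 1)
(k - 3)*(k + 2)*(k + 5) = k^3 + 4*k^2 - 11*k - 30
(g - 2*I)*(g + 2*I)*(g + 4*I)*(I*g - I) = I*g^4 - 4*g^3 - I*g^3 + 4*g^2 + 4*I*g^2 - 16*g - 4*I*g + 16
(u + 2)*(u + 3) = u^2 + 5*u + 6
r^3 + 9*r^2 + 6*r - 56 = (r - 2)*(r + 4)*(r + 7)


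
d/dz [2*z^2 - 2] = 4*z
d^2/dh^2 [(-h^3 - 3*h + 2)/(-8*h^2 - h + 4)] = 18*(25*h^3 - 44*h^2 + 32*h - 6)/(512*h^6 + 192*h^5 - 744*h^4 - 191*h^3 + 372*h^2 + 48*h - 64)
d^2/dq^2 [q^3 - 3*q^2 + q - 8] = 6*q - 6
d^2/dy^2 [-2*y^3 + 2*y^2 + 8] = 4 - 12*y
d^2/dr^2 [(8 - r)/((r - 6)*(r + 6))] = 2*(-r^3 + 24*r^2 - 108*r + 288)/(r^6 - 108*r^4 + 3888*r^2 - 46656)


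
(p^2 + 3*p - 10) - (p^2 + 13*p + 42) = -10*p - 52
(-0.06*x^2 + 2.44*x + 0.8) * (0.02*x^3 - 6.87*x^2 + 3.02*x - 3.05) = -0.0012*x^5 + 0.461*x^4 - 16.928*x^3 + 2.0558*x^2 - 5.026*x - 2.44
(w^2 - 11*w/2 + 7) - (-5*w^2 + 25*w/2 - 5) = 6*w^2 - 18*w + 12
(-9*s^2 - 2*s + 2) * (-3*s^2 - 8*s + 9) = 27*s^4 + 78*s^3 - 71*s^2 - 34*s + 18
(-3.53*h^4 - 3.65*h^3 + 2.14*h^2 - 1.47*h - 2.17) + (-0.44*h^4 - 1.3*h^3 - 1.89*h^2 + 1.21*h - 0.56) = -3.97*h^4 - 4.95*h^3 + 0.25*h^2 - 0.26*h - 2.73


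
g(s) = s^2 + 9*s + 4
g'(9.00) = 27.00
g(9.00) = 166.00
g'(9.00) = 27.00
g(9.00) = 166.00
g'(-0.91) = 7.18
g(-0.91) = -3.36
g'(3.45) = 15.90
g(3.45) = 46.95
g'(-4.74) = -0.48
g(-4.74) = -16.19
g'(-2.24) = 4.52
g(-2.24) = -11.14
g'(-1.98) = 5.04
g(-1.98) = -9.90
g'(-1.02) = 6.96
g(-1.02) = -4.14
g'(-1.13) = 6.74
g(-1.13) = -4.89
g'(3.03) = 15.06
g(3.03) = 40.45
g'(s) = 2*s + 9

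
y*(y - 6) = y^2 - 6*y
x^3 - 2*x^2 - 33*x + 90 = (x - 5)*(x - 3)*(x + 6)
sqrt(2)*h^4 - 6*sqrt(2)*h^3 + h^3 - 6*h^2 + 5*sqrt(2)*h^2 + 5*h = h*(h - 5)*(h - 1)*(sqrt(2)*h + 1)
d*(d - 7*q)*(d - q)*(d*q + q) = d^4*q - 8*d^3*q^2 + d^3*q + 7*d^2*q^3 - 8*d^2*q^2 + 7*d*q^3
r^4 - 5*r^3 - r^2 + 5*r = r*(r - 5)*(r - 1)*(r + 1)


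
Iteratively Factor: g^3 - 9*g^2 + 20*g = (g - 5)*(g^2 - 4*g) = g*(g - 5)*(g - 4)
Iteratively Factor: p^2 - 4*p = (p)*(p - 4)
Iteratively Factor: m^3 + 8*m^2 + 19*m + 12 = (m + 1)*(m^2 + 7*m + 12) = (m + 1)*(m + 3)*(m + 4)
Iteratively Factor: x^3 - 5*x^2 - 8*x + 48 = (x - 4)*(x^2 - x - 12) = (x - 4)^2*(x + 3)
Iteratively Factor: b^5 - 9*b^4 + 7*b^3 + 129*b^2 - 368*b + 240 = (b - 3)*(b^4 - 6*b^3 - 11*b^2 + 96*b - 80) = (b - 4)*(b - 3)*(b^3 - 2*b^2 - 19*b + 20) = (b - 4)*(b - 3)*(b - 1)*(b^2 - b - 20) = (b - 5)*(b - 4)*(b - 3)*(b - 1)*(b + 4)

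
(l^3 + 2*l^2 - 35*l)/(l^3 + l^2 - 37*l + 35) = l/(l - 1)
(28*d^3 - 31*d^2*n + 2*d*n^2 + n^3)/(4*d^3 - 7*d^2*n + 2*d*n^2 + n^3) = (28*d^2 - 3*d*n - n^2)/(4*d^2 - 3*d*n - n^2)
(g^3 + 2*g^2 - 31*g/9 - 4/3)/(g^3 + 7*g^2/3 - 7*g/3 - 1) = (g - 4/3)/(g - 1)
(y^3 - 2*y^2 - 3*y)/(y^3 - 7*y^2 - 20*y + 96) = y*(y + 1)/(y^2 - 4*y - 32)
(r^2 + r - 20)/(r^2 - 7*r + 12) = (r + 5)/(r - 3)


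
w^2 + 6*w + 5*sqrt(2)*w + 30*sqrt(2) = (w + 6)*(w + 5*sqrt(2))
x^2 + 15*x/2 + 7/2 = (x + 1/2)*(x + 7)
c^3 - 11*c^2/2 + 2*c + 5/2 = (c - 5)*(c - 1)*(c + 1/2)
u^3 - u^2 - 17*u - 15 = (u - 5)*(u + 1)*(u + 3)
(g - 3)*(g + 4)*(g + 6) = g^3 + 7*g^2 - 6*g - 72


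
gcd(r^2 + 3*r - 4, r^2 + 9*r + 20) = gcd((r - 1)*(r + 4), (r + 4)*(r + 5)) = r + 4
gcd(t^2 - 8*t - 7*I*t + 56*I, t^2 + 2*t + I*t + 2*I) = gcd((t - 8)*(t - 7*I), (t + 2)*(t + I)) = 1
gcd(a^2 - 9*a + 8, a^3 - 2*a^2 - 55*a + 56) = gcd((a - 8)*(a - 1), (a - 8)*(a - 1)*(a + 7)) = a^2 - 9*a + 8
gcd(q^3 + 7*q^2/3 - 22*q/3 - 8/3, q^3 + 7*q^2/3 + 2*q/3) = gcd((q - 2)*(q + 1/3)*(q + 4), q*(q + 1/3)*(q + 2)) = q + 1/3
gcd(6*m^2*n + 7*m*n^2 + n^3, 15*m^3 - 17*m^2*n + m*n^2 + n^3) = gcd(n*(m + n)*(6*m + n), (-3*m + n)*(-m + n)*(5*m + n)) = 1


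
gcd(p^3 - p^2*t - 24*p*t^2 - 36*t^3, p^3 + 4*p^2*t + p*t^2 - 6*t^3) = p^2 + 5*p*t + 6*t^2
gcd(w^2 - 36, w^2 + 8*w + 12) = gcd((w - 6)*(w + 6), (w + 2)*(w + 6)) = w + 6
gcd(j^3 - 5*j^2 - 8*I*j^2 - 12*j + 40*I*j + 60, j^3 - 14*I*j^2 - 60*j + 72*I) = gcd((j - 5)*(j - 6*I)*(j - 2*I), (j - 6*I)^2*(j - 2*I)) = j^2 - 8*I*j - 12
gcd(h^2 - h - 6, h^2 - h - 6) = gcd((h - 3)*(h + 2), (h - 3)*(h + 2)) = h^2 - h - 6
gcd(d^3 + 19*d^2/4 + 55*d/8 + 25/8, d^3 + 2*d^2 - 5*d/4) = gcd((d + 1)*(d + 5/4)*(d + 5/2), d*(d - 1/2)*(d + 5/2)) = d + 5/2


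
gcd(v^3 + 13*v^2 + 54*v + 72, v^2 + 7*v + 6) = v + 6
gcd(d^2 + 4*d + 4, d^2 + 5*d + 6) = d + 2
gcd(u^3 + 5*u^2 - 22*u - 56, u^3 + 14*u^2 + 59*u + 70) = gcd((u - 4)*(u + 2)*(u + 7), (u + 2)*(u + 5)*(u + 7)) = u^2 + 9*u + 14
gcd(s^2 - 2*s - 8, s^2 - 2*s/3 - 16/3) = s + 2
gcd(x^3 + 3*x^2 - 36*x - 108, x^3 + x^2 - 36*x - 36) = x^2 - 36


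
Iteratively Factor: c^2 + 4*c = (c + 4)*(c)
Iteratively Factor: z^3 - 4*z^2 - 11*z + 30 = (z - 5)*(z^2 + z - 6) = (z - 5)*(z - 2)*(z + 3)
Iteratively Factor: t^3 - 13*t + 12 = (t - 1)*(t^2 + t - 12) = (t - 1)*(t + 4)*(t - 3)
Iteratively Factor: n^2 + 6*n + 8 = (n + 4)*(n + 2)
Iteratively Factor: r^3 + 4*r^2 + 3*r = (r)*(r^2 + 4*r + 3) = r*(r + 3)*(r + 1)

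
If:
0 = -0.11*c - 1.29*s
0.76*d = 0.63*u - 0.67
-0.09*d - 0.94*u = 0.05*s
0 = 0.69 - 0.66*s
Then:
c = -12.26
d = -0.86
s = 1.05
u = 0.03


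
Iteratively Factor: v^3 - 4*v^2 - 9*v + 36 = (v - 3)*(v^2 - v - 12) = (v - 3)*(v + 3)*(v - 4)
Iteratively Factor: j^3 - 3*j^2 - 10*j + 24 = (j - 4)*(j^2 + j - 6) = (j - 4)*(j + 3)*(j - 2)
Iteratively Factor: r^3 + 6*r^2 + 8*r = (r + 4)*(r^2 + 2*r) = (r + 2)*(r + 4)*(r)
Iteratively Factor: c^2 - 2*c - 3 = (c - 3)*(c + 1)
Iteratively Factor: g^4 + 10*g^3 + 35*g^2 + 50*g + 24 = (g + 1)*(g^3 + 9*g^2 + 26*g + 24) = (g + 1)*(g + 2)*(g^2 + 7*g + 12) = (g + 1)*(g + 2)*(g + 4)*(g + 3)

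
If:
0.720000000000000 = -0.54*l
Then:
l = -1.33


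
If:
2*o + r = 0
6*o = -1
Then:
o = -1/6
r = 1/3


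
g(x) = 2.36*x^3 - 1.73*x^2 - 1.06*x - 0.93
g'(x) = 7.08*x^2 - 3.46*x - 1.06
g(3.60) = 82.94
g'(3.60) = 78.24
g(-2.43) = -42.43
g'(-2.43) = 49.15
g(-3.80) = -151.38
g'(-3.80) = 114.32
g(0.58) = -1.67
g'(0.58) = -0.69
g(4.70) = 200.89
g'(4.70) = 139.08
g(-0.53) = -1.21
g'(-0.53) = 2.76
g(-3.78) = -149.11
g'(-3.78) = 113.18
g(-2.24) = -33.76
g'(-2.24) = 42.22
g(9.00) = 1569.84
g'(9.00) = 541.28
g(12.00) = 3815.31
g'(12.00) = 976.94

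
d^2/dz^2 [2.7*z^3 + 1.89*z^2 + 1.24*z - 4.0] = 16.2*z + 3.78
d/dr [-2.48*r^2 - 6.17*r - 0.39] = -4.96*r - 6.17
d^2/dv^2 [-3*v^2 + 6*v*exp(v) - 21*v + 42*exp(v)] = 6*v*exp(v) + 54*exp(v) - 6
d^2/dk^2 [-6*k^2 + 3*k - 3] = -12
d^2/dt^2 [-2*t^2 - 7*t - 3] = -4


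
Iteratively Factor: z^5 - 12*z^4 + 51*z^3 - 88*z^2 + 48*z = (z - 3)*(z^4 - 9*z^3 + 24*z^2 - 16*z) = z*(z - 3)*(z^3 - 9*z^2 + 24*z - 16) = z*(z - 4)*(z - 3)*(z^2 - 5*z + 4) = z*(z - 4)^2*(z - 3)*(z - 1)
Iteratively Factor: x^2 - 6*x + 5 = (x - 5)*(x - 1)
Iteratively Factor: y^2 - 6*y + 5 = (y - 1)*(y - 5)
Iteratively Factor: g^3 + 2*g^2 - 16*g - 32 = (g + 2)*(g^2 - 16) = (g - 4)*(g + 2)*(g + 4)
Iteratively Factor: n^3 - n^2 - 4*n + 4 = (n + 2)*(n^2 - 3*n + 2) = (n - 2)*(n + 2)*(n - 1)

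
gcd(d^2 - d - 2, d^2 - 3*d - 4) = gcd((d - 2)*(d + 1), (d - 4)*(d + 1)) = d + 1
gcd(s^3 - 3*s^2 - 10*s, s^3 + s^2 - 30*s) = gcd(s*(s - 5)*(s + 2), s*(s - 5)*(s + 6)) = s^2 - 5*s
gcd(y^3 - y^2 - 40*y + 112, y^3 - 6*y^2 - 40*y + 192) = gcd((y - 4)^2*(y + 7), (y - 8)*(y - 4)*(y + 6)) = y - 4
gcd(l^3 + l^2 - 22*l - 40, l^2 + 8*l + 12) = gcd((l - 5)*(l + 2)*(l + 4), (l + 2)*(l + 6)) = l + 2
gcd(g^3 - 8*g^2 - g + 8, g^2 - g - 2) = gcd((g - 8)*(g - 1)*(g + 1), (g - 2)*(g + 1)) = g + 1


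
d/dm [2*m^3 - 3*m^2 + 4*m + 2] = 6*m^2 - 6*m + 4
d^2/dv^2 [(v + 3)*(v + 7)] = 2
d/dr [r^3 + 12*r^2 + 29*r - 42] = 3*r^2 + 24*r + 29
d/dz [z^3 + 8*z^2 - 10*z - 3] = 3*z^2 + 16*z - 10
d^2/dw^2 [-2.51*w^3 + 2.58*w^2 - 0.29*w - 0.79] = 5.16 - 15.06*w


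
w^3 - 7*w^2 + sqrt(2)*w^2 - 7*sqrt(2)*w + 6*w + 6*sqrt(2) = (w - 6)*(w - 1)*(w + sqrt(2))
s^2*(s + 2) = s^3 + 2*s^2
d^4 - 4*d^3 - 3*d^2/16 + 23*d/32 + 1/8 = (d - 4)*(d - 1/2)*(d + 1/4)^2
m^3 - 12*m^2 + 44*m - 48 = (m - 6)*(m - 4)*(m - 2)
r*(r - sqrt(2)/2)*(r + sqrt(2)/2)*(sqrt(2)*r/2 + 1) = sqrt(2)*r^4/2 + r^3 - sqrt(2)*r^2/4 - r/2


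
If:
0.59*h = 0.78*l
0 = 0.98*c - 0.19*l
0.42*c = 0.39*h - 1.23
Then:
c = 0.55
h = 3.75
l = 2.83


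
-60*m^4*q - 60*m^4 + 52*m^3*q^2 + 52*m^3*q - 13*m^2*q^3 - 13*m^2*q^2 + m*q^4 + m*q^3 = (-6*m + q)*(-5*m + q)*(-2*m + q)*(m*q + m)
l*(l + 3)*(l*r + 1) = l^3*r + 3*l^2*r + l^2 + 3*l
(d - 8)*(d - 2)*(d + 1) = d^3 - 9*d^2 + 6*d + 16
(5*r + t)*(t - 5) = 5*r*t - 25*r + t^2 - 5*t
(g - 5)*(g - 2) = g^2 - 7*g + 10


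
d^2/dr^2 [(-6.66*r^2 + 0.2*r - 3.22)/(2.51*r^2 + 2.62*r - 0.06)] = (90.1150240000001*r^3 - 127.735908*r^2 - 126.871464*r - 45.161672)/(15.813251*r^6 + 49.518786*r^5 + 50.554914*r^4 + 15.617296*r^3 - 1.208484*r^2 + 0.028296*r - 0.000216)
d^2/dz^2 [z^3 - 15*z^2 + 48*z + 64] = 6*z - 30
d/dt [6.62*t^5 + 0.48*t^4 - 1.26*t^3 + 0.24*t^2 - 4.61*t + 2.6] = 33.1*t^4 + 1.92*t^3 - 3.78*t^2 + 0.48*t - 4.61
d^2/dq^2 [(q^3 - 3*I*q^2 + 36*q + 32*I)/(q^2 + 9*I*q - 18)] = 12*(-9*q^3 - 92*I*q^2 + 342*q + 474*I)/(q^6 + 27*I*q^5 - 297*q^4 - 1701*I*q^3 + 5346*q^2 + 8748*I*q - 5832)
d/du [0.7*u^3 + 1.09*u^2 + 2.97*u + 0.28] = 2.1*u^2 + 2.18*u + 2.97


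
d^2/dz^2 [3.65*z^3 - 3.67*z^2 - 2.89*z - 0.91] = 21.9*z - 7.34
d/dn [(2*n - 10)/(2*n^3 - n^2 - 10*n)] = 2*(-n*(-2*n^2 + n + 10) + 2*(n - 5)*(-3*n^2 + n + 5))/(n^2*(-2*n^2 + n + 10)^2)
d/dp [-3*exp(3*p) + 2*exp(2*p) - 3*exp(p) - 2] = (-9*exp(2*p) + 4*exp(p) - 3)*exp(p)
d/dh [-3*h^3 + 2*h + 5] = 2 - 9*h^2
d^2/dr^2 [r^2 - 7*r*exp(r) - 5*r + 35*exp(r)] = -7*r*exp(r) + 21*exp(r) + 2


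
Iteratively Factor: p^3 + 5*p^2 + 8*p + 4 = (p + 1)*(p^2 + 4*p + 4) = (p + 1)*(p + 2)*(p + 2)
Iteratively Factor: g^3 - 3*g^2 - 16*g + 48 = (g - 4)*(g^2 + g - 12) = (g - 4)*(g + 4)*(g - 3)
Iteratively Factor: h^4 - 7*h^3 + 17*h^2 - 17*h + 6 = (h - 1)*(h^3 - 6*h^2 + 11*h - 6) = (h - 3)*(h - 1)*(h^2 - 3*h + 2) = (h - 3)*(h - 2)*(h - 1)*(h - 1)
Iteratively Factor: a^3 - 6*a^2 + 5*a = (a - 1)*(a^2 - 5*a) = a*(a - 1)*(a - 5)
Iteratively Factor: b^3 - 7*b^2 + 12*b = (b - 4)*(b^2 - 3*b) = b*(b - 4)*(b - 3)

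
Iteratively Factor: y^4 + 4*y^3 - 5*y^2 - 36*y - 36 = (y + 2)*(y^3 + 2*y^2 - 9*y - 18) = (y + 2)*(y + 3)*(y^2 - y - 6) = (y - 3)*(y + 2)*(y + 3)*(y + 2)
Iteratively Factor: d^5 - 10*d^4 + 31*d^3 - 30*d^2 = (d)*(d^4 - 10*d^3 + 31*d^2 - 30*d) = d*(d - 5)*(d^3 - 5*d^2 + 6*d) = d*(d - 5)*(d - 2)*(d^2 - 3*d) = d^2*(d - 5)*(d - 2)*(d - 3)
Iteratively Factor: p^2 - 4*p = (p)*(p - 4)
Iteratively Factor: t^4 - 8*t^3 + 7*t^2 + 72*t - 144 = (t + 3)*(t^3 - 11*t^2 + 40*t - 48) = (t - 4)*(t + 3)*(t^2 - 7*t + 12) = (t - 4)*(t - 3)*(t + 3)*(t - 4)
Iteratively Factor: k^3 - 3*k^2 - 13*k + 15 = (k - 1)*(k^2 - 2*k - 15) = (k - 5)*(k - 1)*(k + 3)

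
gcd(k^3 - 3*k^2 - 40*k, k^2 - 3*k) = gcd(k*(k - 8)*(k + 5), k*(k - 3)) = k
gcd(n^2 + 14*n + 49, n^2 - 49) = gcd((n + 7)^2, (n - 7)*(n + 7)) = n + 7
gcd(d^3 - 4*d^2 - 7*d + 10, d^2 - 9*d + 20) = d - 5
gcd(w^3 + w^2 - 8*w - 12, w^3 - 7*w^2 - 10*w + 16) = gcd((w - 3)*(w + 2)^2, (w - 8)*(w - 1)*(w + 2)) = w + 2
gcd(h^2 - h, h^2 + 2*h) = h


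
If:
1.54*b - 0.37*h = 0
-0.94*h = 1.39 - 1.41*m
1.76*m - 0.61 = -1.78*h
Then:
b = -0.09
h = -0.38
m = 0.73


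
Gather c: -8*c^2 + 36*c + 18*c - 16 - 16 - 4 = -8*c^2 + 54*c - 36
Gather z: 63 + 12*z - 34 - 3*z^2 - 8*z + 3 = -3*z^2 + 4*z + 32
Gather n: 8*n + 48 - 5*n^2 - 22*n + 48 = -5*n^2 - 14*n + 96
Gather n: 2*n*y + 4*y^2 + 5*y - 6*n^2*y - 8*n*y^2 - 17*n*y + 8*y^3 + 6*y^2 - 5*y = -6*n^2*y + n*(-8*y^2 - 15*y) + 8*y^3 + 10*y^2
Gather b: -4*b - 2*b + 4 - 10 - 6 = -6*b - 12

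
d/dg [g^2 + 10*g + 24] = 2*g + 10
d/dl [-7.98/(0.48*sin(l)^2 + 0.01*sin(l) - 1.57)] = (7.6608*sin(l) + 0.0798)*cos(l)/(0.48*sin(l)^2 + 0.01*sin(l) - 1.57)^2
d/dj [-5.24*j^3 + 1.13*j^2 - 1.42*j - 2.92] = -15.72*j^2 + 2.26*j - 1.42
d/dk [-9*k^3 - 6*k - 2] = -27*k^2 - 6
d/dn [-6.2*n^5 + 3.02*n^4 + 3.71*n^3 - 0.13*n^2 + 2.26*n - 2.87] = -31.0*n^4 + 12.08*n^3 + 11.13*n^2 - 0.26*n + 2.26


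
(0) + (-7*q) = -7*q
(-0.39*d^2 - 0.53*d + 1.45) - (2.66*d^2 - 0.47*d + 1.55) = -3.05*d^2 - 0.0600000000000001*d - 0.1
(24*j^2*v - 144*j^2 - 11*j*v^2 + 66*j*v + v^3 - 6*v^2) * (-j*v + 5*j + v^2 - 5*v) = -24*j^3*v^2 + 264*j^3*v - 720*j^3 + 35*j^2*v^3 - 385*j^2*v^2 + 1050*j^2*v - 12*j*v^4 + 132*j*v^3 - 360*j*v^2 + v^5 - 11*v^4 + 30*v^3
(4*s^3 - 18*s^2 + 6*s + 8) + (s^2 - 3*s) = 4*s^3 - 17*s^2 + 3*s + 8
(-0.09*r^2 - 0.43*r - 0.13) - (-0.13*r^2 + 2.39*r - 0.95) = 0.04*r^2 - 2.82*r + 0.82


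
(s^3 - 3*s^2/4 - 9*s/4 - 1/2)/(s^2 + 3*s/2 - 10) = (4*s^3 - 3*s^2 - 9*s - 2)/(2*(2*s^2 + 3*s - 20))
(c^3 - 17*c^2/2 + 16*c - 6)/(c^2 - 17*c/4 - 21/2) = 2*(2*c^2 - 5*c + 2)/(4*c + 7)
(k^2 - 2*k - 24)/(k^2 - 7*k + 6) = (k + 4)/(k - 1)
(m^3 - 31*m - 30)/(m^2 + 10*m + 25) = (m^2 - 5*m - 6)/(m + 5)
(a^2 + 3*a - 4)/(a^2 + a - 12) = (a - 1)/(a - 3)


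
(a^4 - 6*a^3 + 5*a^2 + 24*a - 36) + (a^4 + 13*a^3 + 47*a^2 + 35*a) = 2*a^4 + 7*a^3 + 52*a^2 + 59*a - 36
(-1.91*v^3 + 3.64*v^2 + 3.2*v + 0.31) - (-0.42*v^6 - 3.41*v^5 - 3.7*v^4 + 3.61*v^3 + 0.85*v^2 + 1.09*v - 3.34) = 0.42*v^6 + 3.41*v^5 + 3.7*v^4 - 5.52*v^3 + 2.79*v^2 + 2.11*v + 3.65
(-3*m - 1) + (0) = -3*m - 1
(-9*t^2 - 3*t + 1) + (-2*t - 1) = -9*t^2 - 5*t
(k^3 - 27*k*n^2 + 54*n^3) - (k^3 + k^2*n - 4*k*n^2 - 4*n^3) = -k^2*n - 23*k*n^2 + 58*n^3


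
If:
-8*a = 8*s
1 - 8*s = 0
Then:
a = -1/8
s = 1/8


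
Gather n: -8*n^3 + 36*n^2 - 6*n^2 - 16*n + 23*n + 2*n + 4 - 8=-8*n^3 + 30*n^2 + 9*n - 4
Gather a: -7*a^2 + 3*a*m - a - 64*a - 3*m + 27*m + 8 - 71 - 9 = -7*a^2 + a*(3*m - 65) + 24*m - 72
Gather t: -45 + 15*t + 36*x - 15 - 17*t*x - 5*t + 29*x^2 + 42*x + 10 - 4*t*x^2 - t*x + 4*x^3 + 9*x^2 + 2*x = t*(-4*x^2 - 18*x + 10) + 4*x^3 + 38*x^2 + 80*x - 50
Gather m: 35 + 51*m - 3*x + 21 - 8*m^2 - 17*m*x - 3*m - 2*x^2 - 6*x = -8*m^2 + m*(48 - 17*x) - 2*x^2 - 9*x + 56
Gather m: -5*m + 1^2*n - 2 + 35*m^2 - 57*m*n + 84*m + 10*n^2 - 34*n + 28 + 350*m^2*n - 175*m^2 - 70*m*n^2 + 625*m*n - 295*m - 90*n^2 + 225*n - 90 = m^2*(350*n - 140) + m*(-70*n^2 + 568*n - 216) - 80*n^2 + 192*n - 64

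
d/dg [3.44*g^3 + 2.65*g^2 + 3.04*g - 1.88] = 10.32*g^2 + 5.3*g + 3.04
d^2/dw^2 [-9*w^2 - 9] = -18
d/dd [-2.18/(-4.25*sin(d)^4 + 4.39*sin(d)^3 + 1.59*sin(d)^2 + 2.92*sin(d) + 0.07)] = (-37.06*sin(d)^3 + 28.7106*sin(d)^2 + 6.9324*sin(d) + 6.3656)*cos(d)/(-4.25*sin(d)^4 + 4.39*sin(d)^3 + 1.59*sin(d)^2 + 2.92*sin(d) + 0.07)^2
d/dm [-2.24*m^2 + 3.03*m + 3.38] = 3.03 - 4.48*m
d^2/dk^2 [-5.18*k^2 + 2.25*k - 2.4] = -10.3600000000000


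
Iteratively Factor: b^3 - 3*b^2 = (b)*(b^2 - 3*b) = b*(b - 3)*(b)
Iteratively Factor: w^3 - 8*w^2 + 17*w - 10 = (w - 2)*(w^2 - 6*w + 5) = (w - 5)*(w - 2)*(w - 1)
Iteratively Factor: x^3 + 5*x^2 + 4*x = (x + 1)*(x^2 + 4*x) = x*(x + 1)*(x + 4)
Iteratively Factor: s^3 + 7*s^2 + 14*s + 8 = (s + 4)*(s^2 + 3*s + 2) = (s + 1)*(s + 4)*(s + 2)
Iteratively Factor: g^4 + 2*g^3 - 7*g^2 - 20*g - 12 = (g - 3)*(g^3 + 5*g^2 + 8*g + 4) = (g - 3)*(g + 1)*(g^2 + 4*g + 4) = (g - 3)*(g + 1)*(g + 2)*(g + 2)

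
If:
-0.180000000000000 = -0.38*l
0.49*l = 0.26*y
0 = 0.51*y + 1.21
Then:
No Solution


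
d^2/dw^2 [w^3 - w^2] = 6*w - 2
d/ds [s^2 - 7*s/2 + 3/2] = 2*s - 7/2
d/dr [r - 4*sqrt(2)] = 1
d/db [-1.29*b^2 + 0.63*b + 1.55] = 0.63 - 2.58*b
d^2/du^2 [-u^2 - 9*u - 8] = -2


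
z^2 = z^2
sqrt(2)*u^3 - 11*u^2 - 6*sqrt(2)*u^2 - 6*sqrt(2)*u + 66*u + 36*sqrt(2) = (u - 6)*(u - 6*sqrt(2))*(sqrt(2)*u + 1)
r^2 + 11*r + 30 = (r + 5)*(r + 6)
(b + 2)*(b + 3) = b^2 + 5*b + 6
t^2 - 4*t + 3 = (t - 3)*(t - 1)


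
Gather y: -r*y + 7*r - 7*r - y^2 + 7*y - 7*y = -r*y - y^2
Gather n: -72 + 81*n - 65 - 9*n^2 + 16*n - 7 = -9*n^2 + 97*n - 144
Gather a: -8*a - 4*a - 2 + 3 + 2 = 3 - 12*a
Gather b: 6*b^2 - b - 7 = 6*b^2 - b - 7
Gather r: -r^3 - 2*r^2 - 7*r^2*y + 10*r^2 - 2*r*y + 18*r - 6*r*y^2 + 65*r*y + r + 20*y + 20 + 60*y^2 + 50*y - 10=-r^3 + r^2*(8 - 7*y) + r*(-6*y^2 + 63*y + 19) + 60*y^2 + 70*y + 10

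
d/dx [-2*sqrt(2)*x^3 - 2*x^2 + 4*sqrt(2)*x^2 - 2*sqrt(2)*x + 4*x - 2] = -6*sqrt(2)*x^2 - 4*x + 8*sqrt(2)*x - 2*sqrt(2) + 4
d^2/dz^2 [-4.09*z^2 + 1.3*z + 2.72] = -8.18000000000000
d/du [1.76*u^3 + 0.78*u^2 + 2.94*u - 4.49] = 5.28*u^2 + 1.56*u + 2.94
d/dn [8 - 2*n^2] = -4*n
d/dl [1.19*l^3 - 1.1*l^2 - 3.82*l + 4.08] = 3.57*l^2 - 2.2*l - 3.82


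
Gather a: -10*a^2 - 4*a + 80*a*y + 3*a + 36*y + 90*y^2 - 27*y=-10*a^2 + a*(80*y - 1) + 90*y^2 + 9*y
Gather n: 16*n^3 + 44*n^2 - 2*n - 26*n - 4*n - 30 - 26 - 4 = 16*n^3 + 44*n^2 - 32*n - 60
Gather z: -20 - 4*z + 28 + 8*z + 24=4*z + 32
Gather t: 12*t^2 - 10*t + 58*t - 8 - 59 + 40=12*t^2 + 48*t - 27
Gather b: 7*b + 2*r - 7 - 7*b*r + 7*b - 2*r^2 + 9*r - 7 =b*(14 - 7*r) - 2*r^2 + 11*r - 14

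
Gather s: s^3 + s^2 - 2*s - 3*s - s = s^3 + s^2 - 6*s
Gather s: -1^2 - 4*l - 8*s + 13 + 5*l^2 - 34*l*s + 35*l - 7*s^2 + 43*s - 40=5*l^2 + 31*l - 7*s^2 + s*(35 - 34*l) - 28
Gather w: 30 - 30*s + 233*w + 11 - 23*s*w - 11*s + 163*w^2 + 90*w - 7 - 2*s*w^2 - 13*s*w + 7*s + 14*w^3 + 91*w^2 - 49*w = -34*s + 14*w^3 + w^2*(254 - 2*s) + w*(274 - 36*s) + 34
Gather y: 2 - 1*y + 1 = 3 - y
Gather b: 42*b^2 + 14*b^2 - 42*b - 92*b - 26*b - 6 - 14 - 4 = 56*b^2 - 160*b - 24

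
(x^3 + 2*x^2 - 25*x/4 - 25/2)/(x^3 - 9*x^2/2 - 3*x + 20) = (x + 5/2)/(x - 4)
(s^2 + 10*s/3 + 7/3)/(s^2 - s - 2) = (s + 7/3)/(s - 2)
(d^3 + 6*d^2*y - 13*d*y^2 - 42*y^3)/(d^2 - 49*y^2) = (-d^2 + d*y + 6*y^2)/(-d + 7*y)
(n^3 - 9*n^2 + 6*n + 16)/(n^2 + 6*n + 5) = (n^2 - 10*n + 16)/(n + 5)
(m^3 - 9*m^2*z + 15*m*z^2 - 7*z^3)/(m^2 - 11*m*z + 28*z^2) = (-m^2 + 2*m*z - z^2)/(-m + 4*z)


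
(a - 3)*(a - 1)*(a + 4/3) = a^3 - 8*a^2/3 - 7*a/3 + 4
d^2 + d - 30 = (d - 5)*(d + 6)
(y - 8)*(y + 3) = y^2 - 5*y - 24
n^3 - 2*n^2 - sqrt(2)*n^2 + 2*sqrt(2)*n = n*(n - 2)*(n - sqrt(2))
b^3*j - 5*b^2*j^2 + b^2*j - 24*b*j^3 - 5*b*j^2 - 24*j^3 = (b - 8*j)*(b + 3*j)*(b*j + j)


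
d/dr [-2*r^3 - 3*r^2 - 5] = 6*r*(-r - 1)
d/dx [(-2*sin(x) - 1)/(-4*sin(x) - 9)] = 14*cos(x)/(4*sin(x) + 9)^2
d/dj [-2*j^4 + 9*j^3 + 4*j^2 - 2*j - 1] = -8*j^3 + 27*j^2 + 8*j - 2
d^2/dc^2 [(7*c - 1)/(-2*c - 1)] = 36/(2*c + 1)^3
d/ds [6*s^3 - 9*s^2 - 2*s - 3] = 18*s^2 - 18*s - 2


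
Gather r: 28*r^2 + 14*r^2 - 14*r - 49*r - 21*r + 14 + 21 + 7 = 42*r^2 - 84*r + 42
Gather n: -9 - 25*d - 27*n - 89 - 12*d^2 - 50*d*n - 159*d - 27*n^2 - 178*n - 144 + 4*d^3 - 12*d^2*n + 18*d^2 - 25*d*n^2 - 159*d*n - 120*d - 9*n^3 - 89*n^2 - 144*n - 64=4*d^3 + 6*d^2 - 304*d - 9*n^3 + n^2*(-25*d - 116) + n*(-12*d^2 - 209*d - 349) - 306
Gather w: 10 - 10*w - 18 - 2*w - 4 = -12*w - 12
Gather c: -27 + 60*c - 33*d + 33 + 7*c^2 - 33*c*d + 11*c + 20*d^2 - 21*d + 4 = 7*c^2 + c*(71 - 33*d) + 20*d^2 - 54*d + 10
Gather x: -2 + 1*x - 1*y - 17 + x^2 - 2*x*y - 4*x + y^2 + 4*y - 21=x^2 + x*(-2*y - 3) + y^2 + 3*y - 40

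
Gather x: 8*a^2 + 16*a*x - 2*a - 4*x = 8*a^2 - 2*a + x*(16*a - 4)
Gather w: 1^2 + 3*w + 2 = 3*w + 3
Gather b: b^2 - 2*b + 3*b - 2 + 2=b^2 + b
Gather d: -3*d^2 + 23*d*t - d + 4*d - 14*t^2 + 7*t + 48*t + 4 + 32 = -3*d^2 + d*(23*t + 3) - 14*t^2 + 55*t + 36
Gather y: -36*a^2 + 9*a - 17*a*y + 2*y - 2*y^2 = -36*a^2 + 9*a - 2*y^2 + y*(2 - 17*a)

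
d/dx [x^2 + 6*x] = 2*x + 6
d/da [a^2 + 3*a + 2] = 2*a + 3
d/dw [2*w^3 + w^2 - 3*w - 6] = 6*w^2 + 2*w - 3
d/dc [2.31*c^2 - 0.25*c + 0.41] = 4.62*c - 0.25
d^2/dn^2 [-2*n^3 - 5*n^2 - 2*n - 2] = -12*n - 10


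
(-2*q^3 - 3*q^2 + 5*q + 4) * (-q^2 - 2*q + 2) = 2*q^5 + 7*q^4 - 3*q^3 - 20*q^2 + 2*q + 8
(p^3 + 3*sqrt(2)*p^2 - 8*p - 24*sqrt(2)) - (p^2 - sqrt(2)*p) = p^3 - p^2 + 3*sqrt(2)*p^2 - 8*p + sqrt(2)*p - 24*sqrt(2)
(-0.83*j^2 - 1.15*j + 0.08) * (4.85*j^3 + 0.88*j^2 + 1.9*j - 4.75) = -4.0255*j^5 - 6.3079*j^4 - 2.201*j^3 + 1.8279*j^2 + 5.6145*j - 0.38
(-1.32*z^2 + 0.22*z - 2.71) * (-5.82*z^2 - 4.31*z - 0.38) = 7.6824*z^4 + 4.4088*z^3 + 15.3256*z^2 + 11.5965*z + 1.0298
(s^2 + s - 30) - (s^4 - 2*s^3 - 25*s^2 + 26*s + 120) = -s^4 + 2*s^3 + 26*s^2 - 25*s - 150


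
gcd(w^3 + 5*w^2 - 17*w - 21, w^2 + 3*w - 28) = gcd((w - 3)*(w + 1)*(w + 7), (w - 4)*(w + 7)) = w + 7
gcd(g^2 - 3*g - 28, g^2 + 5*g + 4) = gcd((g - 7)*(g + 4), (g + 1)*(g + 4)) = g + 4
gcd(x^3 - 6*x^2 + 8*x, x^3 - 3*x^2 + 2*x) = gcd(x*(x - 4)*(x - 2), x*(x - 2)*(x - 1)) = x^2 - 2*x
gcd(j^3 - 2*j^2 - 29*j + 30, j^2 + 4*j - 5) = j^2 + 4*j - 5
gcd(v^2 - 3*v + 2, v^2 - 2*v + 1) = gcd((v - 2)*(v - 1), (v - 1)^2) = v - 1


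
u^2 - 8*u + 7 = (u - 7)*(u - 1)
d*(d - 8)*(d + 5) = d^3 - 3*d^2 - 40*d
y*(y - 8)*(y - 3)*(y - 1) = y^4 - 12*y^3 + 35*y^2 - 24*y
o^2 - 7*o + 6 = (o - 6)*(o - 1)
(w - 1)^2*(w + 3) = w^3 + w^2 - 5*w + 3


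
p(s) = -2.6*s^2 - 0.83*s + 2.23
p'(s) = -5.2*s - 0.83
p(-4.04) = -36.85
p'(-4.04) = 20.18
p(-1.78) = -4.53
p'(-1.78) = 8.43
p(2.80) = -20.48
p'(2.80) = -15.39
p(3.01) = -23.82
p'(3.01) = -16.48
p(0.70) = 0.38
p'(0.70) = -4.47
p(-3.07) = -19.73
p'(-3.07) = 15.13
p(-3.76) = -31.41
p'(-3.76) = 18.72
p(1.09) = -1.76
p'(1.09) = -6.50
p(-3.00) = -18.68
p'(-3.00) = 14.77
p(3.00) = -23.66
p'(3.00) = -16.43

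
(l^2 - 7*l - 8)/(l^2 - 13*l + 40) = (l + 1)/(l - 5)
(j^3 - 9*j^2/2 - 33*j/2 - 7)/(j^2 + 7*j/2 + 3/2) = (j^2 - 5*j - 14)/(j + 3)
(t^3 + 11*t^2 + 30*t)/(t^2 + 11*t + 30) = t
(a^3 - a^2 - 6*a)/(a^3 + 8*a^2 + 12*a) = (a - 3)/(a + 6)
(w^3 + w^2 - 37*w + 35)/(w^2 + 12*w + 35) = (w^2 - 6*w + 5)/(w + 5)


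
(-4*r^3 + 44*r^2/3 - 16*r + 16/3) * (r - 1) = -4*r^4 + 56*r^3/3 - 92*r^2/3 + 64*r/3 - 16/3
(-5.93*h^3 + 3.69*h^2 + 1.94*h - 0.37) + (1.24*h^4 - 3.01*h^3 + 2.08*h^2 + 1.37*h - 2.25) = 1.24*h^4 - 8.94*h^3 + 5.77*h^2 + 3.31*h - 2.62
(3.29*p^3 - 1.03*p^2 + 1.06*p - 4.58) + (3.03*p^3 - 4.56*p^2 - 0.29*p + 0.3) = 6.32*p^3 - 5.59*p^2 + 0.77*p - 4.28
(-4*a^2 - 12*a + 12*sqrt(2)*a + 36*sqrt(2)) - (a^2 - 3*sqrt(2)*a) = -5*a^2 - 12*a + 15*sqrt(2)*a + 36*sqrt(2)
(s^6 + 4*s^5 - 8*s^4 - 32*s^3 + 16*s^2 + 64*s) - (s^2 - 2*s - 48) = s^6 + 4*s^5 - 8*s^4 - 32*s^3 + 15*s^2 + 66*s + 48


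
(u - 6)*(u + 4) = u^2 - 2*u - 24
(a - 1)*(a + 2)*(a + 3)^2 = a^4 + 7*a^3 + 13*a^2 - 3*a - 18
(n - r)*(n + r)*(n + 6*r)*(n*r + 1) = n^4*r + 6*n^3*r^2 + n^3 - n^2*r^3 + 6*n^2*r - 6*n*r^4 - n*r^2 - 6*r^3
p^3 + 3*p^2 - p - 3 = (p - 1)*(p + 1)*(p + 3)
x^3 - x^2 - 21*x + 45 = (x - 3)^2*(x + 5)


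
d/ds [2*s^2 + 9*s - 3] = 4*s + 9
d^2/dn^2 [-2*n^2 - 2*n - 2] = -4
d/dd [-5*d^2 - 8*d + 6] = -10*d - 8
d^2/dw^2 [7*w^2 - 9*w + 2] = 14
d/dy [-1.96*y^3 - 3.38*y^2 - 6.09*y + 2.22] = -5.88*y^2 - 6.76*y - 6.09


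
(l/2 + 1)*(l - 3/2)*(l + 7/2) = l^3/2 + 2*l^2 - 5*l/8 - 21/4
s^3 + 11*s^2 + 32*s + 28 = (s + 2)^2*(s + 7)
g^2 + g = g*(g + 1)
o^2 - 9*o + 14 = (o - 7)*(o - 2)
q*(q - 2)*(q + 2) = q^3 - 4*q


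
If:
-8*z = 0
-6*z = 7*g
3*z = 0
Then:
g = 0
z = 0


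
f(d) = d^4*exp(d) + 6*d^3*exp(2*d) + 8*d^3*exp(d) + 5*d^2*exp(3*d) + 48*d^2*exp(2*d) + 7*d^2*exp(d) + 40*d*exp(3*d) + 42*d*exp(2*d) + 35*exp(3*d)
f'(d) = d^4*exp(d) + 12*d^3*exp(2*d) + 12*d^3*exp(d) + 15*d^2*exp(3*d) + 114*d^2*exp(2*d) + 31*d^2*exp(d) + 130*d*exp(3*d) + 180*d*exp(2*d) + 14*d*exp(d) + 145*exp(3*d) + 42*exp(2*d)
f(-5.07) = -1.26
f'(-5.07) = -1.09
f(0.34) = 177.58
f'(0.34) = 772.55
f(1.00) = 2359.68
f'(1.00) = 8553.86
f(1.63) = 21178.31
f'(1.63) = 71568.75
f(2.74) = 824424.41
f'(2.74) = 2681756.72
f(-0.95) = -0.06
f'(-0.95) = -1.41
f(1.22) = 5170.33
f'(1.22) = 18159.44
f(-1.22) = 0.09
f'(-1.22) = 0.44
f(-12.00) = 0.05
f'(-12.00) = 0.03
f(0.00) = 35.00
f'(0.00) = 187.00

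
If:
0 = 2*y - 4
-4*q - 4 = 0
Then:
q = -1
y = 2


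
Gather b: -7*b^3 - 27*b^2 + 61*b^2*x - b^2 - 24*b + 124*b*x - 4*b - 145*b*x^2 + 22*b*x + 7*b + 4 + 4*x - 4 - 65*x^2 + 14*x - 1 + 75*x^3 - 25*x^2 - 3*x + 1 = -7*b^3 + b^2*(61*x - 28) + b*(-145*x^2 + 146*x - 21) + 75*x^3 - 90*x^2 + 15*x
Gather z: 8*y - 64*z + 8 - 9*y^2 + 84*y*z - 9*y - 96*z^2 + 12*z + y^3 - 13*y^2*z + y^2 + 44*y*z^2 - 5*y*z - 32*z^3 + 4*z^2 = y^3 - 8*y^2 - y - 32*z^3 + z^2*(44*y - 92) + z*(-13*y^2 + 79*y - 52) + 8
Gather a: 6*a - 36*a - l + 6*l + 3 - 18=-30*a + 5*l - 15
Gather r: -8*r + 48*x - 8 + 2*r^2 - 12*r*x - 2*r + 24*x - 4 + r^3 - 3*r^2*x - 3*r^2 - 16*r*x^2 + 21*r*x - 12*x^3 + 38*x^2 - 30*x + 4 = r^3 + r^2*(-3*x - 1) + r*(-16*x^2 + 9*x - 10) - 12*x^3 + 38*x^2 + 42*x - 8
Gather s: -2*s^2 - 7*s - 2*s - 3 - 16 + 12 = -2*s^2 - 9*s - 7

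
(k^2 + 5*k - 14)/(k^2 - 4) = (k + 7)/(k + 2)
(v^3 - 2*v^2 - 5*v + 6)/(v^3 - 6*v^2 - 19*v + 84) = (v^2 + v - 2)/(v^2 - 3*v - 28)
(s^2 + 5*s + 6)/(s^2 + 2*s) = (s + 3)/s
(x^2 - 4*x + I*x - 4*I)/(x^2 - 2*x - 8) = (x + I)/(x + 2)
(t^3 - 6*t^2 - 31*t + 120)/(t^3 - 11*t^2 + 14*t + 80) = (t^2 + 2*t - 15)/(t^2 - 3*t - 10)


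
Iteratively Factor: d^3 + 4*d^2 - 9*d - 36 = (d - 3)*(d^2 + 7*d + 12) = (d - 3)*(d + 3)*(d + 4)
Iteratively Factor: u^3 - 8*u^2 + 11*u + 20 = (u - 5)*(u^2 - 3*u - 4) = (u - 5)*(u + 1)*(u - 4)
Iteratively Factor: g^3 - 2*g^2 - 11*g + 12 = (g - 4)*(g^2 + 2*g - 3) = (g - 4)*(g - 1)*(g + 3)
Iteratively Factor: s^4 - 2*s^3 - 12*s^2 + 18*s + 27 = (s + 1)*(s^3 - 3*s^2 - 9*s + 27) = (s - 3)*(s + 1)*(s^2 - 9) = (s - 3)^2*(s + 1)*(s + 3)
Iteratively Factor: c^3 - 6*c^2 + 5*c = (c)*(c^2 - 6*c + 5) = c*(c - 5)*(c - 1)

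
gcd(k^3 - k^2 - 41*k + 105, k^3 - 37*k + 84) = k^2 + 4*k - 21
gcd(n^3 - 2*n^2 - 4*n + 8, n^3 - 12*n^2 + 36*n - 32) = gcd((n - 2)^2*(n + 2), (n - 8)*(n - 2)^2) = n^2 - 4*n + 4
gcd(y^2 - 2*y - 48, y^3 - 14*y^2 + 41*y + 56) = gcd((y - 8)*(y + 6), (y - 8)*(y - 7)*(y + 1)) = y - 8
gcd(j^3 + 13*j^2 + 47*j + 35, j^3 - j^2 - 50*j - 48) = j + 1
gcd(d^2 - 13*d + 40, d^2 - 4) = 1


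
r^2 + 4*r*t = r*(r + 4*t)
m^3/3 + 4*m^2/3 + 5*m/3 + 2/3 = (m/3 + 1/3)*(m + 1)*(m + 2)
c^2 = c^2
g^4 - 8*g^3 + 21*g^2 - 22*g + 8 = (g - 4)*(g - 2)*(g - 1)^2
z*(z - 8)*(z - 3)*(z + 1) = z^4 - 10*z^3 + 13*z^2 + 24*z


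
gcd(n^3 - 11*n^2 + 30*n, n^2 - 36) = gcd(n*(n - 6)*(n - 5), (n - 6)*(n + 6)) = n - 6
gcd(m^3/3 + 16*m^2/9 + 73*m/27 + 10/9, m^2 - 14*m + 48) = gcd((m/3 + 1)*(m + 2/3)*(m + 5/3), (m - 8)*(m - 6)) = 1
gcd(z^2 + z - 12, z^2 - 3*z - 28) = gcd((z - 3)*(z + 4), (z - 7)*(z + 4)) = z + 4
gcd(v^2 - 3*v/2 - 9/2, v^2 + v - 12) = v - 3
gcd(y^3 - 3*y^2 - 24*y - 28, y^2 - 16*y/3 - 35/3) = y - 7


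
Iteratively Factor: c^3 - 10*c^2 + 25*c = (c - 5)*(c^2 - 5*c) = (c - 5)^2*(c)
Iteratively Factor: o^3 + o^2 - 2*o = (o - 1)*(o^2 + 2*o) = o*(o - 1)*(o + 2)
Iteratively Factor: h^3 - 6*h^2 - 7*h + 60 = (h - 4)*(h^2 - 2*h - 15) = (h - 5)*(h - 4)*(h + 3)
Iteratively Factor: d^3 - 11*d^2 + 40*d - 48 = (d - 4)*(d^2 - 7*d + 12) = (d - 4)*(d - 3)*(d - 4)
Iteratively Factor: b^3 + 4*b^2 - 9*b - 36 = (b + 4)*(b^2 - 9) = (b - 3)*(b + 4)*(b + 3)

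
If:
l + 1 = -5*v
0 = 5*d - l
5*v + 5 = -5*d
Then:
No Solution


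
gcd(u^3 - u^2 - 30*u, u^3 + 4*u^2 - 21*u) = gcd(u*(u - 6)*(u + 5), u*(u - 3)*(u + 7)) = u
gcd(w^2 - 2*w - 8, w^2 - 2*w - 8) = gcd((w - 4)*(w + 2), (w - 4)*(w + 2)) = w^2 - 2*w - 8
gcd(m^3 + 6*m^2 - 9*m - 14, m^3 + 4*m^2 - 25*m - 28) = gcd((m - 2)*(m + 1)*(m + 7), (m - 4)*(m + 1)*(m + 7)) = m^2 + 8*m + 7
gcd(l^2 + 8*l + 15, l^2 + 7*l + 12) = l + 3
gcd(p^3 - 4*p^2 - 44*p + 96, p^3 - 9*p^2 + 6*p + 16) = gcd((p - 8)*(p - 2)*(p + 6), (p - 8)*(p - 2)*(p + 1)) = p^2 - 10*p + 16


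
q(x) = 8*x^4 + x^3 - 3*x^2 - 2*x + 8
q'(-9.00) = -23033.00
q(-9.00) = 51542.00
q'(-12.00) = -54794.00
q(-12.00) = 163760.00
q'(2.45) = 471.90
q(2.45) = 288.04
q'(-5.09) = -4113.65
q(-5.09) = 5178.42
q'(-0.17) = -1.05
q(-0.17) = 8.26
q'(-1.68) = -135.19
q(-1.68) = 61.88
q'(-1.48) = -90.29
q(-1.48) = 39.53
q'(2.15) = 317.00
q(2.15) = 170.71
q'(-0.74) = -8.88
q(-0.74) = 9.83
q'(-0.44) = -1.51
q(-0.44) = 8.51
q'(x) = 32*x^3 + 3*x^2 - 6*x - 2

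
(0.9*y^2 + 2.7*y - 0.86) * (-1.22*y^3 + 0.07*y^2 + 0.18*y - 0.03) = -1.098*y^5 - 3.231*y^4 + 1.4002*y^3 + 0.3988*y^2 - 0.2358*y + 0.0258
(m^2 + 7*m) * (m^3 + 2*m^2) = m^5 + 9*m^4 + 14*m^3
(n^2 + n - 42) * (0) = 0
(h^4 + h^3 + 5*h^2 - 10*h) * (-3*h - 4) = -3*h^5 - 7*h^4 - 19*h^3 + 10*h^2 + 40*h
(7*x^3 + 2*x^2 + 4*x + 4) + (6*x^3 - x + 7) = 13*x^3 + 2*x^2 + 3*x + 11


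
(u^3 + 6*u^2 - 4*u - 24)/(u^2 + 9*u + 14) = (u^2 + 4*u - 12)/(u + 7)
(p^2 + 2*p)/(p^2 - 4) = p/(p - 2)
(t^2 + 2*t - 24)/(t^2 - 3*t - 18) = (-t^2 - 2*t + 24)/(-t^2 + 3*t + 18)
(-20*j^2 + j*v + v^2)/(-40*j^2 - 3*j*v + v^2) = (-4*j + v)/(-8*j + v)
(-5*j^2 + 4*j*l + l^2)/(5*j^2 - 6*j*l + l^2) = (-5*j - l)/(5*j - l)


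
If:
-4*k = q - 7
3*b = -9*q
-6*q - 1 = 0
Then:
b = 1/2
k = 43/24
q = -1/6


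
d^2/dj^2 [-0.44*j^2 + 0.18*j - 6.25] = -0.880000000000000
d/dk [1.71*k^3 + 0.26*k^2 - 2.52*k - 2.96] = 5.13*k^2 + 0.52*k - 2.52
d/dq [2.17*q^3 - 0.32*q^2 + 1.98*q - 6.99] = 6.51*q^2 - 0.64*q + 1.98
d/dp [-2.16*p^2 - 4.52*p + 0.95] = -4.32*p - 4.52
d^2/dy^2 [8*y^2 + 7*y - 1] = 16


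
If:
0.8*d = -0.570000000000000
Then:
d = -0.71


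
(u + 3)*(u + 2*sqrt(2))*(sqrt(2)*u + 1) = sqrt(2)*u^3 + 3*sqrt(2)*u^2 + 5*u^2 + 2*sqrt(2)*u + 15*u + 6*sqrt(2)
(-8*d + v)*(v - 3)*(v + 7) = -8*d*v^2 - 32*d*v + 168*d + v^3 + 4*v^2 - 21*v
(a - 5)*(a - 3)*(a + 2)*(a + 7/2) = a^4 - 5*a^3/2 - 22*a^2 + 53*a/2 + 105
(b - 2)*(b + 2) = b^2 - 4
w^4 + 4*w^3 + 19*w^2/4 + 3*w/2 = w*(w + 1/2)*(w + 3/2)*(w + 2)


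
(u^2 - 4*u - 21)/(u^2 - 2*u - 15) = (u - 7)/(u - 5)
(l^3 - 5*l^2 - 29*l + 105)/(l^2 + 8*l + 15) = (l^2 - 10*l + 21)/(l + 3)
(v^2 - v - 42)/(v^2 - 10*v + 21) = (v + 6)/(v - 3)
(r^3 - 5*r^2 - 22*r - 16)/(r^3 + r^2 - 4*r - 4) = (r - 8)/(r - 2)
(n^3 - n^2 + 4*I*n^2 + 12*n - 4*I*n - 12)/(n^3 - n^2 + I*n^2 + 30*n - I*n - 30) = (n - 2*I)/(n - 5*I)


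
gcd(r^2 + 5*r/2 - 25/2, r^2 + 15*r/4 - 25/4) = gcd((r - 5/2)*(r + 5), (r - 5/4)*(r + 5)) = r + 5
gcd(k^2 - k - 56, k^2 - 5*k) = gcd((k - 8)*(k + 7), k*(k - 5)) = 1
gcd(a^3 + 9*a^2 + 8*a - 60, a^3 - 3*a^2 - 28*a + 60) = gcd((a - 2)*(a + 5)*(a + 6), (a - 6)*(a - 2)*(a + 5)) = a^2 + 3*a - 10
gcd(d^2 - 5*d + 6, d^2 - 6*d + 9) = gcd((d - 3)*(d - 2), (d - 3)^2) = d - 3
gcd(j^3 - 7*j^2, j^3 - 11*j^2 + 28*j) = j^2 - 7*j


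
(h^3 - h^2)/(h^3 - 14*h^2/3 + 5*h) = 3*h*(h - 1)/(3*h^2 - 14*h + 15)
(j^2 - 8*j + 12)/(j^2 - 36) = (j - 2)/(j + 6)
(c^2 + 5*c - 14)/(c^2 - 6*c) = (c^2 + 5*c - 14)/(c*(c - 6))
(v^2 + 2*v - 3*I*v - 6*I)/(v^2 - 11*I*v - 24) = (v + 2)/(v - 8*I)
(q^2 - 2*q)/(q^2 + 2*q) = (q - 2)/(q + 2)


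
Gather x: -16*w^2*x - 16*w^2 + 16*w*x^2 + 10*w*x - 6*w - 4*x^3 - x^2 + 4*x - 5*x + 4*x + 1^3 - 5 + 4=-16*w^2 - 6*w - 4*x^3 + x^2*(16*w - 1) + x*(-16*w^2 + 10*w + 3)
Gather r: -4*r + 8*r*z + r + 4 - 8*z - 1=r*(8*z - 3) - 8*z + 3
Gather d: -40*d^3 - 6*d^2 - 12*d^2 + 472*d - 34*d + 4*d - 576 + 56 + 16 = -40*d^3 - 18*d^2 + 442*d - 504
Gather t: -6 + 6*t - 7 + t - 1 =7*t - 14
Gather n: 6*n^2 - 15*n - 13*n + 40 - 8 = 6*n^2 - 28*n + 32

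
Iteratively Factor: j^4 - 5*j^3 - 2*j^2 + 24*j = (j + 2)*(j^3 - 7*j^2 + 12*j) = j*(j + 2)*(j^2 - 7*j + 12) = j*(j - 3)*(j + 2)*(j - 4)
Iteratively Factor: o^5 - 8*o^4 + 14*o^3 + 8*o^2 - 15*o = (o + 1)*(o^4 - 9*o^3 + 23*o^2 - 15*o) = (o - 1)*(o + 1)*(o^3 - 8*o^2 + 15*o) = o*(o - 1)*(o + 1)*(o^2 - 8*o + 15) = o*(o - 5)*(o - 1)*(o + 1)*(o - 3)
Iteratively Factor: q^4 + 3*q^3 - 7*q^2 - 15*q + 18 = (q + 3)*(q^3 - 7*q + 6) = (q + 3)^2*(q^2 - 3*q + 2) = (q - 2)*(q + 3)^2*(q - 1)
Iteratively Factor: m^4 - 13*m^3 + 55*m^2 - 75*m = (m)*(m^3 - 13*m^2 + 55*m - 75) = m*(m - 5)*(m^2 - 8*m + 15) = m*(m - 5)^2*(m - 3)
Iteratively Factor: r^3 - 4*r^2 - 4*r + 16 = (r + 2)*(r^2 - 6*r + 8) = (r - 2)*(r + 2)*(r - 4)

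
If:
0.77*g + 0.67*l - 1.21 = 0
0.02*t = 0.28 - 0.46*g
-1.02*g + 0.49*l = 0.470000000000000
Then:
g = 0.26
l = 1.50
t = 7.97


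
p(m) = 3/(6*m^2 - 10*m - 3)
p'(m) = 3*(10 - 12*m)/(6*m^2 - 10*m - 3)^2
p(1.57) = -0.77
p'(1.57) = -1.73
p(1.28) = -0.50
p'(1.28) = -0.45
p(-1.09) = 0.20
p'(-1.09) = 0.31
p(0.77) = -0.42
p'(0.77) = 0.04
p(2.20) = 0.74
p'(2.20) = -3.01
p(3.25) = 0.11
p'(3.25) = -0.11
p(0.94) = -0.42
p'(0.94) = -0.08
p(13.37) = 0.00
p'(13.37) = -0.00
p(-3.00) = 0.04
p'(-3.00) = 0.02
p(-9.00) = 0.01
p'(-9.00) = 0.00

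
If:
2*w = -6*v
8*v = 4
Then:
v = 1/2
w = -3/2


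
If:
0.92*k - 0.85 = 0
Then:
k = 0.92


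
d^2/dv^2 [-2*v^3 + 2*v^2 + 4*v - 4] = 4 - 12*v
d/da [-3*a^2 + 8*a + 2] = 8 - 6*a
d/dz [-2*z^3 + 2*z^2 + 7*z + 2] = -6*z^2 + 4*z + 7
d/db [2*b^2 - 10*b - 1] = 4*b - 10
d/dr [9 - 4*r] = -4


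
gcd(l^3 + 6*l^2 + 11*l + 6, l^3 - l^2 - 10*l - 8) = l^2 + 3*l + 2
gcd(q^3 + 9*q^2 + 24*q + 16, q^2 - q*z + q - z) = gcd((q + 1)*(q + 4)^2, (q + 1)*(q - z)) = q + 1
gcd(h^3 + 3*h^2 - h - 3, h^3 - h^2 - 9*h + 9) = h^2 + 2*h - 3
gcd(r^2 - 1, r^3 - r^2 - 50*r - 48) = r + 1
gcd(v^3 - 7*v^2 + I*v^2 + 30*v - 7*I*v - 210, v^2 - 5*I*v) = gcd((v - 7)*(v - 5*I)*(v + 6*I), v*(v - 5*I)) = v - 5*I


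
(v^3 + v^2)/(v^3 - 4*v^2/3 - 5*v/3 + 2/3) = 3*v^2/(3*v^2 - 7*v + 2)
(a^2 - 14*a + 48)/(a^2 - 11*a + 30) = (a - 8)/(a - 5)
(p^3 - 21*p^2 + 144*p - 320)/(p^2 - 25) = (p^2 - 16*p + 64)/(p + 5)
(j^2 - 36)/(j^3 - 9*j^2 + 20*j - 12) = (j + 6)/(j^2 - 3*j + 2)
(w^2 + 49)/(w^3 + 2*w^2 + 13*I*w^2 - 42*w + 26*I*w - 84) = (w - 7*I)/(w^2 + w*(2 + 6*I) + 12*I)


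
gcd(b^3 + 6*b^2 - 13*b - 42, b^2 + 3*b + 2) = b + 2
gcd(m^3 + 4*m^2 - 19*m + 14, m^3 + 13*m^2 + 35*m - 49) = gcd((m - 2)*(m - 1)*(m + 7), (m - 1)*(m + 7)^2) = m^2 + 6*m - 7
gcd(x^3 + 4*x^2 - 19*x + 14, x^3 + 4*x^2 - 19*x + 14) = x^3 + 4*x^2 - 19*x + 14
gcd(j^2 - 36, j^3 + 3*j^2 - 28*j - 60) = j + 6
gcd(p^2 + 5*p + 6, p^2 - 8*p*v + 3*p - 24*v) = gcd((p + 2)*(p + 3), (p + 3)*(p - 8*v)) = p + 3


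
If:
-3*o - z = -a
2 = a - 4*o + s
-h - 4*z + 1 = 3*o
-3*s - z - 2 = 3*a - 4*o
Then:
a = 5*z/8 - 3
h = 4 - 29*z/8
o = -z/8 - 1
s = 1 - 9*z/8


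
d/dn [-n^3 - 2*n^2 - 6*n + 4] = -3*n^2 - 4*n - 6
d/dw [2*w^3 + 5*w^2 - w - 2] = 6*w^2 + 10*w - 1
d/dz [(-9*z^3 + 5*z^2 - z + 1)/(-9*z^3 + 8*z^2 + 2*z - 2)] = 9*z*(-3*z^3 - 6*z^2 + 11*z - 4)/(81*z^6 - 144*z^5 + 28*z^4 + 68*z^3 - 28*z^2 - 8*z + 4)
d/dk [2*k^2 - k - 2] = 4*k - 1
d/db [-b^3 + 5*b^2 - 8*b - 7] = -3*b^2 + 10*b - 8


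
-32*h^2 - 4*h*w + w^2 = (-8*h + w)*(4*h + w)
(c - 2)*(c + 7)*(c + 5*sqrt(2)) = c^3 + 5*c^2 + 5*sqrt(2)*c^2 - 14*c + 25*sqrt(2)*c - 70*sqrt(2)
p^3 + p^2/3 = p^2*(p + 1/3)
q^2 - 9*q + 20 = (q - 5)*(q - 4)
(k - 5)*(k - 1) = k^2 - 6*k + 5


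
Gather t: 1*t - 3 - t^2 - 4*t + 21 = -t^2 - 3*t + 18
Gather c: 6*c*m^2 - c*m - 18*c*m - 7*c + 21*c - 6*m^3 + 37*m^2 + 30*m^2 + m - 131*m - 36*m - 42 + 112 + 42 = c*(6*m^2 - 19*m + 14) - 6*m^3 + 67*m^2 - 166*m + 112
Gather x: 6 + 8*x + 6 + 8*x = 16*x + 12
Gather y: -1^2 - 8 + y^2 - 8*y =y^2 - 8*y - 9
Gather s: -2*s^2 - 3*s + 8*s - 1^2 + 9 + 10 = -2*s^2 + 5*s + 18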